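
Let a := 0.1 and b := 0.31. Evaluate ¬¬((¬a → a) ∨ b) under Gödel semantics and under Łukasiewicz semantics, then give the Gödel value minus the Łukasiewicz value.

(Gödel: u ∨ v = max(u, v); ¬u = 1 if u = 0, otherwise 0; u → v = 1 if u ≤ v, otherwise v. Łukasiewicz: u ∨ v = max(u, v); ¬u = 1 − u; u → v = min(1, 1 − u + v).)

0.69

Gödel evaluation:
  ¬a: Gödel ¬ of 0.1 = 0 (operand ≠ 0)
  (¬a → a): 0 ≤ 0.1, so result = 1
  ((¬a → a) ∨ b) = max(1, 0.31) = 1
  ¬((¬a → a) ∨ b): Gödel ¬ of 1 = 0 (operand ≠ 0)
  ¬¬((¬a → a) ∨ b): Gödel ¬ of 0 = 1 (operand is 0)
  Gödel value = 1
Łukasiewicz evaluation:
  ¬a: Łukasiewicz ¬ gives 1 − 0.1 = 0.9
  (¬a → a): min(1, 1 − 0.9 + 0.1) = 0.2
  ((¬a → a) ∨ b) = max(0.2, 0.31) = 0.31
  ¬((¬a → a) ∨ b): Łukasiewicz ¬ gives 1 − 0.31 = 0.69
  ¬¬((¬a → a) ∨ b): Łukasiewicz ¬ gives 1 − 0.69 = 0.31
  Łukasiewicz value = 0.31
Difference: 1 − 0.31 = 0.69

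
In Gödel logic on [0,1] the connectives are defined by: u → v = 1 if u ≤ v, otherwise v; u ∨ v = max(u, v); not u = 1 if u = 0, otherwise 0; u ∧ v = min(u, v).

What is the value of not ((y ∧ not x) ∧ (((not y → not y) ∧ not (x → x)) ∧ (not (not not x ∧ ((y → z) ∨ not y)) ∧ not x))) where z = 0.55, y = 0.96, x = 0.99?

not x: Gödel ¬ of 0.99 = 0 (operand ≠ 0)
(y ∧ not x) = min(0.96, 0) = 0
not y: Gödel ¬ of 0.96 = 0 (operand ≠ 0)
not y: Gödel ¬ of 0.96 = 0 (operand ≠ 0)
(not y → not y): 0 ≤ 0, so result = 1
(x → x): 0.99 ≤ 0.99, so result = 1
not (x → x): Gödel ¬ of 1 = 0 (operand ≠ 0)
((not y → not y) ∧ not (x → x)) = min(1, 0) = 0
not x: Gödel ¬ of 0.99 = 0 (operand ≠ 0)
not not x: Gödel ¬ of 0 = 1 (operand is 0)
(y → z): 0.96 > 0.55, so result = 0.55
not y: Gödel ¬ of 0.96 = 0 (operand ≠ 0)
((y → z) ∨ not y) = max(0.55, 0) = 0.55
(not not x ∧ ((y → z) ∨ not y)) = min(1, 0.55) = 0.55
not (not not x ∧ ((y → z) ∨ not y)): Gödel ¬ of 0.55 = 0 (operand ≠ 0)
not x: Gödel ¬ of 0.99 = 0 (operand ≠ 0)
(not (not not x ∧ ((y → z) ∨ not y)) ∧ not x) = min(0, 0) = 0
(((not y → not y) ∧ not (x → x)) ∧ (not (not not x ∧ ((y → z) ∨ not y)) ∧ not x)) = min(0, 0) = 0
((y ∧ not x) ∧ (((not y → not y) ∧ not (x → x)) ∧ (not (not not x ∧ ((y → z) ∨ not y)) ∧ not x))) = min(0, 0) = 0
not ((y ∧ not x) ∧ (((not y → not y) ∧ not (x → x)) ∧ (not (not not x ∧ ((y → z) ∨ not y)) ∧ not x))): Gödel ¬ of 0 = 1 (operand is 0)

1.00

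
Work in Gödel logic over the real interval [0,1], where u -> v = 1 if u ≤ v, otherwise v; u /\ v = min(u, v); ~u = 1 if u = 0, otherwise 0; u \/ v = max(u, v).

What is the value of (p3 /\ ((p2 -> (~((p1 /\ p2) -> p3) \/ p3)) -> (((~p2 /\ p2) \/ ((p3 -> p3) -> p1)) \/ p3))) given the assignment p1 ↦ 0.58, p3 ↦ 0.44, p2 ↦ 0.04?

(p1 /\ p2) = min(0.58, 0.04) = 0.04
((p1 /\ p2) -> p3): 0.04 ≤ 0.44, so result = 1
~((p1 /\ p2) -> p3): Gödel ¬ of 1 = 0 (operand ≠ 0)
(~((p1 /\ p2) -> p3) \/ p3) = max(0, 0.44) = 0.44
(p2 -> (~((p1 /\ p2) -> p3) \/ p3)): 0.04 ≤ 0.44, so result = 1
~p2: Gödel ¬ of 0.04 = 0 (operand ≠ 0)
(~p2 /\ p2) = min(0, 0.04) = 0
(p3 -> p3): 0.44 ≤ 0.44, so result = 1
((p3 -> p3) -> p1): 1 > 0.58, so result = 0.58
((~p2 /\ p2) \/ ((p3 -> p3) -> p1)) = max(0, 0.58) = 0.58
(((~p2 /\ p2) \/ ((p3 -> p3) -> p1)) \/ p3) = max(0.58, 0.44) = 0.58
((p2 -> (~((p1 /\ p2) -> p3) \/ p3)) -> (((~p2 /\ p2) \/ ((p3 -> p3) -> p1)) \/ p3)): 1 > 0.58, so result = 0.58
(p3 /\ ((p2 -> (~((p1 /\ p2) -> p3) \/ p3)) -> (((~p2 /\ p2) \/ ((p3 -> p3) -> p1)) \/ p3))) = min(0.44, 0.58) = 0.44

0.44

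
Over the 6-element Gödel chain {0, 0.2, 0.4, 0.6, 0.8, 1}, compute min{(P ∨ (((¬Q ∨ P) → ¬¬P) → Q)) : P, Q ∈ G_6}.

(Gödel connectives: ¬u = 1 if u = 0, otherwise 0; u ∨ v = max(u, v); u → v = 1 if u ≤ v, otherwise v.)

The minimum is attained at P = 0, Q = 0.2:
  ¬Q: Gödel ¬ of 0.2 = 0 (operand ≠ 0)
  (¬Q ∨ P) = max(0, 0) = 0
  ¬P: Gödel ¬ of 0 = 1 (operand is 0)
  ¬¬P: Gödel ¬ of 1 = 0 (operand ≠ 0)
  ((¬Q ∨ P) → ¬¬P): 0 ≤ 0, so result = 1
  (((¬Q ∨ P) → ¬¬P) → Q): 1 > 0.2, so result = 0.2
  (P ∨ (((¬Q ∨ P) → ¬¬P) → Q)) = max(0, 0.2) = 0.2
Checking all 36 assignments confirms none give a value below 0.20.

0.20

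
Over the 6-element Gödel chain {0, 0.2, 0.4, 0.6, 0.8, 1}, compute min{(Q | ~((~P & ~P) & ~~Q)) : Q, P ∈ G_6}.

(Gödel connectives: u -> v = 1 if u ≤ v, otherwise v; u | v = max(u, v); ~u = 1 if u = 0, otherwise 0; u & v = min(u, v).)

The minimum is attained at Q = 0.2, P = 0:
  ~P: Gödel ¬ of 0 = 1 (operand is 0)
  ~P: Gödel ¬ of 0 = 1 (operand is 0)
  (~P & ~P) = min(1, 1) = 1
  ~Q: Gödel ¬ of 0.2 = 0 (operand ≠ 0)
  ~~Q: Gödel ¬ of 0 = 1 (operand is 0)
  ((~P & ~P) & ~~Q) = min(1, 1) = 1
  ~((~P & ~P) & ~~Q): Gödel ¬ of 1 = 0 (operand ≠ 0)
  (Q | ~((~P & ~P) & ~~Q)) = max(0.2, 0) = 0.2
Checking all 36 assignments confirms none give a value below 0.20.

0.20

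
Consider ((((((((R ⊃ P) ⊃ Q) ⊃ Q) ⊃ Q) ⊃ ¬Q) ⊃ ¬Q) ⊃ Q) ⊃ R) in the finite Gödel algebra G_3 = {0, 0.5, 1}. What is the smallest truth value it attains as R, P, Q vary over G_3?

0.00

The minimum is attained at R = 0, P = 0, Q = 0.5:
  (R ⊃ P): 0 ≤ 0, so result = 1
  ((R ⊃ P) ⊃ Q): 1 > 0.5, so result = 0.5
  (((R ⊃ P) ⊃ Q) ⊃ Q): 0.5 ≤ 0.5, so result = 1
  ((((R ⊃ P) ⊃ Q) ⊃ Q) ⊃ Q): 1 > 0.5, so result = 0.5
  ¬Q: Gödel ¬ of 0.5 = 0 (operand ≠ 0)
  (((((R ⊃ P) ⊃ Q) ⊃ Q) ⊃ Q) ⊃ ¬Q): 0.5 > 0, so result = 0
  ¬Q: Gödel ¬ of 0.5 = 0 (operand ≠ 0)
  ((((((R ⊃ P) ⊃ Q) ⊃ Q) ⊃ Q) ⊃ ¬Q) ⊃ ¬Q): 0 ≤ 0, so result = 1
  (((((((R ⊃ P) ⊃ Q) ⊃ Q) ⊃ Q) ⊃ ¬Q) ⊃ ¬Q) ⊃ Q): 1 > 0.5, so result = 0.5
  ((((((((R ⊃ P) ⊃ Q) ⊃ Q) ⊃ Q) ⊃ ¬Q) ⊃ ¬Q) ⊃ Q) ⊃ R): 0.5 > 0, so result = 0
Checking all 27 assignments confirms none give a value below 0.00.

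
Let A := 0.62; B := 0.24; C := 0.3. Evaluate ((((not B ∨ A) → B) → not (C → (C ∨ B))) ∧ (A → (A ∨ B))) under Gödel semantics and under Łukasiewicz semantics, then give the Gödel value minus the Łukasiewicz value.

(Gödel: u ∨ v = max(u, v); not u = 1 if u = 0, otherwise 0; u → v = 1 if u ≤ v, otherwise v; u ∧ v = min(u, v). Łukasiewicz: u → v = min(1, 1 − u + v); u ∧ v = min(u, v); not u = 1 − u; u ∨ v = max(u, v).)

Gödel evaluation:
  not B: Gödel ¬ of 0.24 = 0 (operand ≠ 0)
  (not B ∨ A) = max(0, 0.62) = 0.62
  ((not B ∨ A) → B): 0.62 > 0.24, so result = 0.24
  (C ∨ B) = max(0.3, 0.24) = 0.3
  (C → (C ∨ B)): 0.3 ≤ 0.3, so result = 1
  not (C → (C ∨ B)): Gödel ¬ of 1 = 0 (operand ≠ 0)
  (((not B ∨ A) → B) → not (C → (C ∨ B))): 0.24 > 0, so result = 0
  (A ∨ B) = max(0.62, 0.24) = 0.62
  (A → (A ∨ B)): 0.62 ≤ 0.62, so result = 1
  ((((not B ∨ A) → B) → not (C → (C ∨ B))) ∧ (A → (A ∨ B))) = min(0, 1) = 0
  Gödel value = 0
Łukasiewicz evaluation:
  not B: Łukasiewicz ¬ gives 1 − 0.24 = 0.76
  (not B ∨ A) = max(0.76, 0.62) = 0.76
  ((not B ∨ A) → B): min(1, 1 − 0.76 + 0.24) = 0.48
  (C ∨ B) = max(0.3, 0.24) = 0.3
  (C → (C ∨ B)): min(1, 1 − 0.3 + 0.3) = 1
  not (C → (C ∨ B)): Łukasiewicz ¬ gives 1 − 1 = 0
  (((not B ∨ A) → B) → not (C → (C ∨ B))): min(1, 1 − 0.48 + 0) = 0.52
  (A ∨ B) = max(0.62, 0.24) = 0.62
  (A → (A ∨ B)): min(1, 1 − 0.62 + 0.62) = 1
  ((((not B ∨ A) → B) → not (C → (C ∨ B))) ∧ (A → (A ∨ B))) = min(0.52, 1) = 0.52
  Łukasiewicz value = 0.52
Difference: 0 − 0.52 = -0.52

-0.52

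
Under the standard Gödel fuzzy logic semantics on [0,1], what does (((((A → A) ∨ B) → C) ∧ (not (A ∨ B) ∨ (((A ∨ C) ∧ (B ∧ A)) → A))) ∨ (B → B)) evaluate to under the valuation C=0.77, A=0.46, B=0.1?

(A → A): 0.46 ≤ 0.46, so result = 1
((A → A) ∨ B) = max(1, 0.1) = 1
(((A → A) ∨ B) → C): 1 > 0.77, so result = 0.77
(A ∨ B) = max(0.46, 0.1) = 0.46
not (A ∨ B): Gödel ¬ of 0.46 = 0 (operand ≠ 0)
(A ∨ C) = max(0.46, 0.77) = 0.77
(B ∧ A) = min(0.1, 0.46) = 0.1
((A ∨ C) ∧ (B ∧ A)) = min(0.77, 0.1) = 0.1
(((A ∨ C) ∧ (B ∧ A)) → A): 0.1 ≤ 0.46, so result = 1
(not (A ∨ B) ∨ (((A ∨ C) ∧ (B ∧ A)) → A)) = max(0, 1) = 1
((((A → A) ∨ B) → C) ∧ (not (A ∨ B) ∨ (((A ∨ C) ∧ (B ∧ A)) → A))) = min(0.77, 1) = 0.77
(B → B): 0.1 ≤ 0.1, so result = 1
(((((A → A) ∨ B) → C) ∧ (not (A ∨ B) ∨ (((A ∨ C) ∧ (B ∧ A)) → A))) ∨ (B → B)) = max(0.77, 1) = 1

1.00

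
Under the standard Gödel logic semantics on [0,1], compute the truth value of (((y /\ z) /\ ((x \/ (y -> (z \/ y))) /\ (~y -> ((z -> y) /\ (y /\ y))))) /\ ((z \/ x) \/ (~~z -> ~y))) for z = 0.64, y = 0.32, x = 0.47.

0.32

(y /\ z) = min(0.32, 0.64) = 0.32
(z \/ y) = max(0.64, 0.32) = 0.64
(y -> (z \/ y)): 0.32 ≤ 0.64, so result = 1
(x \/ (y -> (z \/ y))) = max(0.47, 1) = 1
~y: Gödel ¬ of 0.32 = 0 (operand ≠ 0)
(z -> y): 0.64 > 0.32, so result = 0.32
(y /\ y) = min(0.32, 0.32) = 0.32
((z -> y) /\ (y /\ y)) = min(0.32, 0.32) = 0.32
(~y -> ((z -> y) /\ (y /\ y))): 0 ≤ 0.32, so result = 1
((x \/ (y -> (z \/ y))) /\ (~y -> ((z -> y) /\ (y /\ y)))) = min(1, 1) = 1
((y /\ z) /\ ((x \/ (y -> (z \/ y))) /\ (~y -> ((z -> y) /\ (y /\ y))))) = min(0.32, 1) = 0.32
(z \/ x) = max(0.64, 0.47) = 0.64
~z: Gödel ¬ of 0.64 = 0 (operand ≠ 0)
~~z: Gödel ¬ of 0 = 1 (operand is 0)
~y: Gödel ¬ of 0.32 = 0 (operand ≠ 0)
(~~z -> ~y): 1 > 0, so result = 0
((z \/ x) \/ (~~z -> ~y)) = max(0.64, 0) = 0.64
(((y /\ z) /\ ((x \/ (y -> (z \/ y))) /\ (~y -> ((z -> y) /\ (y /\ y))))) /\ ((z \/ x) \/ (~~z -> ~y))) = min(0.32, 0.64) = 0.32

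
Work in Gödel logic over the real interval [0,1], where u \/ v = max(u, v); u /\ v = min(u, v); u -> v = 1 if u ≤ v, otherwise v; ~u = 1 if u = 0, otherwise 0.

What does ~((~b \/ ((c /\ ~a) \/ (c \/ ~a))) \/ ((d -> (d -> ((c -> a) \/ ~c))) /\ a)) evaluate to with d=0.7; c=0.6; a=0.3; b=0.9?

~b: Gödel ¬ of 0.9 = 0 (operand ≠ 0)
~a: Gödel ¬ of 0.3 = 0 (operand ≠ 0)
(c /\ ~a) = min(0.6, 0) = 0
~a: Gödel ¬ of 0.3 = 0 (operand ≠ 0)
(c \/ ~a) = max(0.6, 0) = 0.6
((c /\ ~a) \/ (c \/ ~a)) = max(0, 0.6) = 0.6
(~b \/ ((c /\ ~a) \/ (c \/ ~a))) = max(0, 0.6) = 0.6
(c -> a): 0.6 > 0.3, so result = 0.3
~c: Gödel ¬ of 0.6 = 0 (operand ≠ 0)
((c -> a) \/ ~c) = max(0.3, 0) = 0.3
(d -> ((c -> a) \/ ~c)): 0.7 > 0.3, so result = 0.3
(d -> (d -> ((c -> a) \/ ~c))): 0.7 > 0.3, so result = 0.3
((d -> (d -> ((c -> a) \/ ~c))) /\ a) = min(0.3, 0.3) = 0.3
((~b \/ ((c /\ ~a) \/ (c \/ ~a))) \/ ((d -> (d -> ((c -> a) \/ ~c))) /\ a)) = max(0.6, 0.3) = 0.6
~((~b \/ ((c /\ ~a) \/ (c \/ ~a))) \/ ((d -> (d -> ((c -> a) \/ ~c))) /\ a)): Gödel ¬ of 0.6 = 0 (operand ≠ 0)

0.00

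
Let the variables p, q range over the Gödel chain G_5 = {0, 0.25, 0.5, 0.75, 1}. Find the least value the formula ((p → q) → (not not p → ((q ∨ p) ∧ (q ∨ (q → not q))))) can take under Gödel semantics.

The minimum is attained at p = 0.25, q = 0.25:
  (p → q): 0.25 ≤ 0.25, so result = 1
  not p: Gödel ¬ of 0.25 = 0 (operand ≠ 0)
  not not p: Gödel ¬ of 0 = 1 (operand is 0)
  (q ∨ p) = max(0.25, 0.25) = 0.25
  not q: Gödel ¬ of 0.25 = 0 (operand ≠ 0)
  (q → not q): 0.25 > 0, so result = 0
  (q ∨ (q → not q)) = max(0.25, 0) = 0.25
  ((q ∨ p) ∧ (q ∨ (q → not q))) = min(0.25, 0.25) = 0.25
  (not not p → ((q ∨ p) ∧ (q ∨ (q → not q)))): 1 > 0.25, so result = 0.25
  ((p → q) → (not not p → ((q ∨ p) ∧ (q ∨ (q → not q))))): 1 > 0.25, so result = 0.25
Checking all 25 assignments confirms none give a value below 0.25.

0.25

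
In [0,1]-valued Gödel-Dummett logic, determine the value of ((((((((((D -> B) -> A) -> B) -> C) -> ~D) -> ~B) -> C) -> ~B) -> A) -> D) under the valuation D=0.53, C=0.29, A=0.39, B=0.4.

(D -> B): 0.53 > 0.4, so result = 0.4
((D -> B) -> A): 0.4 > 0.39, so result = 0.39
(((D -> B) -> A) -> B): 0.39 ≤ 0.4, so result = 1
((((D -> B) -> A) -> B) -> C): 1 > 0.29, so result = 0.29
~D: Gödel ¬ of 0.53 = 0 (operand ≠ 0)
(((((D -> B) -> A) -> B) -> C) -> ~D): 0.29 > 0, so result = 0
~B: Gödel ¬ of 0.4 = 0 (operand ≠ 0)
((((((D -> B) -> A) -> B) -> C) -> ~D) -> ~B): 0 ≤ 0, so result = 1
(((((((D -> B) -> A) -> B) -> C) -> ~D) -> ~B) -> C): 1 > 0.29, so result = 0.29
~B: Gödel ¬ of 0.4 = 0 (operand ≠ 0)
((((((((D -> B) -> A) -> B) -> C) -> ~D) -> ~B) -> C) -> ~B): 0.29 > 0, so result = 0
(((((((((D -> B) -> A) -> B) -> C) -> ~D) -> ~B) -> C) -> ~B) -> A): 0 ≤ 0.39, so result = 1
((((((((((D -> B) -> A) -> B) -> C) -> ~D) -> ~B) -> C) -> ~B) -> A) -> D): 1 > 0.53, so result = 0.53

0.53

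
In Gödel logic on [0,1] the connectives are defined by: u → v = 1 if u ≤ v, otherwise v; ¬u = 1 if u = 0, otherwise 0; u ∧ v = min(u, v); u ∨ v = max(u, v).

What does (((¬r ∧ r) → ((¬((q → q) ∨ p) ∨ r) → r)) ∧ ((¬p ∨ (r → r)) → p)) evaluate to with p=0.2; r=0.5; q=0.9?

¬r: Gödel ¬ of 0.5 = 0 (operand ≠ 0)
(¬r ∧ r) = min(0, 0.5) = 0
(q → q): 0.9 ≤ 0.9, so result = 1
((q → q) ∨ p) = max(1, 0.2) = 1
¬((q → q) ∨ p): Gödel ¬ of 1 = 0 (operand ≠ 0)
(¬((q → q) ∨ p) ∨ r) = max(0, 0.5) = 0.5
((¬((q → q) ∨ p) ∨ r) → r): 0.5 ≤ 0.5, so result = 1
((¬r ∧ r) → ((¬((q → q) ∨ p) ∨ r) → r)): 0 ≤ 1, so result = 1
¬p: Gödel ¬ of 0.2 = 0 (operand ≠ 0)
(r → r): 0.5 ≤ 0.5, so result = 1
(¬p ∨ (r → r)) = max(0, 1) = 1
((¬p ∨ (r → r)) → p): 1 > 0.2, so result = 0.2
(((¬r ∧ r) → ((¬((q → q) ∨ p) ∨ r) → r)) ∧ ((¬p ∨ (r → r)) → p)) = min(1, 0.2) = 0.2

0.20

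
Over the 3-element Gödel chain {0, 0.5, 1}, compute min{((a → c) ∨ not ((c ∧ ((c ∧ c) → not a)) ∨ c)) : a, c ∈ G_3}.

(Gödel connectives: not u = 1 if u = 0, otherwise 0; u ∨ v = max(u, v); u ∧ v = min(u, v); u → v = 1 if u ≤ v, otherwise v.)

The minimum is attained at a = 1, c = 0.5:
  (a → c): 1 > 0.5, so result = 0.5
  (c ∧ c) = min(0.5, 0.5) = 0.5
  not a: Gödel ¬ of 1 = 0 (operand ≠ 0)
  ((c ∧ c) → not a): 0.5 > 0, so result = 0
  (c ∧ ((c ∧ c) → not a)) = min(0.5, 0) = 0
  ((c ∧ ((c ∧ c) → not a)) ∨ c) = max(0, 0.5) = 0.5
  not ((c ∧ ((c ∧ c) → not a)) ∨ c): Gödel ¬ of 0.5 = 0 (operand ≠ 0)
  ((a → c) ∨ not ((c ∧ ((c ∧ c) → not a)) ∨ c)) = max(0.5, 0) = 0.5
Checking all 9 assignments confirms none give a value below 0.50.

0.50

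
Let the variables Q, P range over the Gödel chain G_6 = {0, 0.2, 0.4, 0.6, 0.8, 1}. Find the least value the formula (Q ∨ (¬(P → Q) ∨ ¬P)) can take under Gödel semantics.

0.20

The minimum is attained at Q = 0.2, P = 0.2:
  (P → Q): 0.2 ≤ 0.2, so result = 1
  ¬(P → Q): Gödel ¬ of 1 = 0 (operand ≠ 0)
  ¬P: Gödel ¬ of 0.2 = 0 (operand ≠ 0)
  (¬(P → Q) ∨ ¬P) = max(0, 0) = 0
  (Q ∨ (¬(P → Q) ∨ ¬P)) = max(0.2, 0) = 0.2
Checking all 36 assignments confirms none give a value below 0.20.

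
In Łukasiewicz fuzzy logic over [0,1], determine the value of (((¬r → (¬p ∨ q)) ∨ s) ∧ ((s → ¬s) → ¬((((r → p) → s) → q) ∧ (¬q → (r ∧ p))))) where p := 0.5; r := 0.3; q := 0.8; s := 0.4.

0.00

¬r: Łukasiewicz ¬ gives 1 − 0.3 = 0.7
¬p: Łukasiewicz ¬ gives 1 − 0.5 = 0.5
(¬p ∨ q) = max(0.5, 0.8) = 0.8
(¬r → (¬p ∨ q)): min(1, 1 − 0.7 + 0.8) = 1
((¬r → (¬p ∨ q)) ∨ s) = max(1, 0.4) = 1
¬s: Łukasiewicz ¬ gives 1 − 0.4 = 0.6
(s → ¬s): min(1, 1 − 0.4 + 0.6) = 1
(r → p): min(1, 1 − 0.3 + 0.5) = 1
((r → p) → s): min(1, 1 − 1 + 0.4) = 0.4
(((r → p) → s) → q): min(1, 1 − 0.4 + 0.8) = 1
¬q: Łukasiewicz ¬ gives 1 − 0.8 = 0.2
(r ∧ p) = min(0.3, 0.5) = 0.3
(¬q → (r ∧ p)): min(1, 1 − 0.2 + 0.3) = 1
((((r → p) → s) → q) ∧ (¬q → (r ∧ p))) = min(1, 1) = 1
¬((((r → p) → s) → q) ∧ (¬q → (r ∧ p))): Łukasiewicz ¬ gives 1 − 1 = 0
((s → ¬s) → ¬((((r → p) → s) → q) ∧ (¬q → (r ∧ p)))): min(1, 1 − 1 + 0) = 0
(((¬r → (¬p ∨ q)) ∨ s) ∧ ((s → ¬s) → ¬((((r → p) → s) → q) ∧ (¬q → (r ∧ p))))) = min(1, 0) = 0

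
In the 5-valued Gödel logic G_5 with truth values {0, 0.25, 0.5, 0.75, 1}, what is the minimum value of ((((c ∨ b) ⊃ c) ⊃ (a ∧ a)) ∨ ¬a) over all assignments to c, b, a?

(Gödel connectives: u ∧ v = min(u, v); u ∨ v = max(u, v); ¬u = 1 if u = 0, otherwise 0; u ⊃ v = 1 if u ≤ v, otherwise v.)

The minimum is attained at c = 0, b = 0, a = 0.25:
  (c ∨ b) = max(0, 0) = 0
  ((c ∨ b) ⊃ c): 0 ≤ 0, so result = 1
  (a ∧ a) = min(0.25, 0.25) = 0.25
  (((c ∨ b) ⊃ c) ⊃ (a ∧ a)): 1 > 0.25, so result = 0.25
  ¬a: Gödel ¬ of 0.25 = 0 (operand ≠ 0)
  ((((c ∨ b) ⊃ c) ⊃ (a ∧ a)) ∨ ¬a) = max(0.25, 0) = 0.25
Checking all 125 assignments confirms none give a value below 0.25.

0.25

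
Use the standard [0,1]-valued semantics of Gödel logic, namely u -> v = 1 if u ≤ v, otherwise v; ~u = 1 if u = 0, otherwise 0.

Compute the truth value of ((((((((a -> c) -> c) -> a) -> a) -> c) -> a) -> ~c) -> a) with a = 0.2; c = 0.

0.20

(a -> c): 0.2 > 0, so result = 0
((a -> c) -> c): 0 ≤ 0, so result = 1
(((a -> c) -> c) -> a): 1 > 0.2, so result = 0.2
((((a -> c) -> c) -> a) -> a): 0.2 ≤ 0.2, so result = 1
(((((a -> c) -> c) -> a) -> a) -> c): 1 > 0, so result = 0
((((((a -> c) -> c) -> a) -> a) -> c) -> a): 0 ≤ 0.2, so result = 1
~c: Gödel ¬ of 0 = 1 (operand is 0)
(((((((a -> c) -> c) -> a) -> a) -> c) -> a) -> ~c): 1 ≤ 1, so result = 1
((((((((a -> c) -> c) -> a) -> a) -> c) -> a) -> ~c) -> a): 1 > 0.2, so result = 0.2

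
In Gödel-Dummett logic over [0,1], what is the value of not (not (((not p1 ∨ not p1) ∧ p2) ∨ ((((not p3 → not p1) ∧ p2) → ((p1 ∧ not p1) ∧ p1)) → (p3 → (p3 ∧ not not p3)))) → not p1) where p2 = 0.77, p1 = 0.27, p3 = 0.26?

not p1: Gödel ¬ of 0.27 = 0 (operand ≠ 0)
not p1: Gödel ¬ of 0.27 = 0 (operand ≠ 0)
(not p1 ∨ not p1) = max(0, 0) = 0
((not p1 ∨ not p1) ∧ p2) = min(0, 0.77) = 0
not p3: Gödel ¬ of 0.26 = 0 (operand ≠ 0)
not p1: Gödel ¬ of 0.27 = 0 (operand ≠ 0)
(not p3 → not p1): 0 ≤ 0, so result = 1
((not p3 → not p1) ∧ p2) = min(1, 0.77) = 0.77
not p1: Gödel ¬ of 0.27 = 0 (operand ≠ 0)
(p1 ∧ not p1) = min(0.27, 0) = 0
((p1 ∧ not p1) ∧ p1) = min(0, 0.27) = 0
(((not p3 → not p1) ∧ p2) → ((p1 ∧ not p1) ∧ p1)): 0.77 > 0, so result = 0
not p3: Gödel ¬ of 0.26 = 0 (operand ≠ 0)
not not p3: Gödel ¬ of 0 = 1 (operand is 0)
(p3 ∧ not not p3) = min(0.26, 1) = 0.26
(p3 → (p3 ∧ not not p3)): 0.26 ≤ 0.26, so result = 1
((((not p3 → not p1) ∧ p2) → ((p1 ∧ not p1) ∧ p1)) → (p3 → (p3 ∧ not not p3))): 0 ≤ 1, so result = 1
(((not p1 ∨ not p1) ∧ p2) ∨ ((((not p3 → not p1) ∧ p2) → ((p1 ∧ not p1) ∧ p1)) → (p3 → (p3 ∧ not not p3)))) = max(0, 1) = 1
not (((not p1 ∨ not p1) ∧ p2) ∨ ((((not p3 → not p1) ∧ p2) → ((p1 ∧ not p1) ∧ p1)) → (p3 → (p3 ∧ not not p3)))): Gödel ¬ of 1 = 0 (operand ≠ 0)
not p1: Gödel ¬ of 0.27 = 0 (operand ≠ 0)
(not (((not p1 ∨ not p1) ∧ p2) ∨ ((((not p3 → not p1) ∧ p2) → ((p1 ∧ not p1) ∧ p1)) → (p3 → (p3 ∧ not not p3)))) → not p1): 0 ≤ 0, so result = 1
not (not (((not p1 ∨ not p1) ∧ p2) ∨ ((((not p3 → not p1) ∧ p2) → ((p1 ∧ not p1) ∧ p1)) → (p3 → (p3 ∧ not not p3)))) → not p1): Gödel ¬ of 1 = 0 (operand ≠ 0)

0.00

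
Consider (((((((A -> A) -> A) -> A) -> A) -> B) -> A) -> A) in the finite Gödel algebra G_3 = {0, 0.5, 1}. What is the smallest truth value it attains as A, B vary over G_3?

0.50

The minimum is attained at A = 0.5, B = 0:
  (A -> A): 0.5 ≤ 0.5, so result = 1
  ((A -> A) -> A): 1 > 0.5, so result = 0.5
  (((A -> A) -> A) -> A): 0.5 ≤ 0.5, so result = 1
  ((((A -> A) -> A) -> A) -> A): 1 > 0.5, so result = 0.5
  (((((A -> A) -> A) -> A) -> A) -> B): 0.5 > 0, so result = 0
  ((((((A -> A) -> A) -> A) -> A) -> B) -> A): 0 ≤ 0.5, so result = 1
  (((((((A -> A) -> A) -> A) -> A) -> B) -> A) -> A): 1 > 0.5, so result = 0.5
Checking all 9 assignments confirms none give a value below 0.50.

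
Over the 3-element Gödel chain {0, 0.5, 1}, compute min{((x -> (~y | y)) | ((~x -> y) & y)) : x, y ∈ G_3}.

0.50

The minimum is attained at x = 1, y = 0.5:
  ~y: Gödel ¬ of 0.5 = 0 (operand ≠ 0)
  (~y | y) = max(0, 0.5) = 0.5
  (x -> (~y | y)): 1 > 0.5, so result = 0.5
  ~x: Gödel ¬ of 1 = 0 (operand ≠ 0)
  (~x -> y): 0 ≤ 0.5, so result = 1
  ((~x -> y) & y) = min(1, 0.5) = 0.5
  ((x -> (~y | y)) | ((~x -> y) & y)) = max(0.5, 0.5) = 0.5
Checking all 9 assignments confirms none give a value below 0.50.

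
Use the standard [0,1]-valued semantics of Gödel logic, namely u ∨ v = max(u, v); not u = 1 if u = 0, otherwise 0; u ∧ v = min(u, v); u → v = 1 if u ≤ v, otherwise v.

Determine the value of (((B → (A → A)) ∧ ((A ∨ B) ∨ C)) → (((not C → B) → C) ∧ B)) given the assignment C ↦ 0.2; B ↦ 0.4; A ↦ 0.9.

0.20

(A → A): 0.9 ≤ 0.9, so result = 1
(B → (A → A)): 0.4 ≤ 1, so result = 1
(A ∨ B) = max(0.9, 0.4) = 0.9
((A ∨ B) ∨ C) = max(0.9, 0.2) = 0.9
((B → (A → A)) ∧ ((A ∨ B) ∨ C)) = min(1, 0.9) = 0.9
not C: Gödel ¬ of 0.2 = 0 (operand ≠ 0)
(not C → B): 0 ≤ 0.4, so result = 1
((not C → B) → C): 1 > 0.2, so result = 0.2
(((not C → B) → C) ∧ B) = min(0.2, 0.4) = 0.2
(((B → (A → A)) ∧ ((A ∨ B) ∨ C)) → (((not C → B) → C) ∧ B)): 0.9 > 0.2, so result = 0.2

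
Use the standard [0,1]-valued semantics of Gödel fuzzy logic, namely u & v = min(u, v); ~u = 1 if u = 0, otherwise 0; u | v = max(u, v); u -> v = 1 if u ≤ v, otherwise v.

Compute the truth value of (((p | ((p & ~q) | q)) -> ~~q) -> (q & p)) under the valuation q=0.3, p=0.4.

0.30

~q: Gödel ¬ of 0.3 = 0 (operand ≠ 0)
(p & ~q) = min(0.4, 0) = 0
((p & ~q) | q) = max(0, 0.3) = 0.3
(p | ((p & ~q) | q)) = max(0.4, 0.3) = 0.4
~q: Gödel ¬ of 0.3 = 0 (operand ≠ 0)
~~q: Gödel ¬ of 0 = 1 (operand is 0)
((p | ((p & ~q) | q)) -> ~~q): 0.4 ≤ 1, so result = 1
(q & p) = min(0.3, 0.4) = 0.3
(((p | ((p & ~q) | q)) -> ~~q) -> (q & p)): 1 > 0.3, so result = 0.3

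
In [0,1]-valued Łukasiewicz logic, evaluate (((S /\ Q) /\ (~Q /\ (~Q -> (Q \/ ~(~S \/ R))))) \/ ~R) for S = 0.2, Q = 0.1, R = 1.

0.10

(S /\ Q) = min(0.2, 0.1) = 0.1
~Q: Łukasiewicz ¬ gives 1 − 0.1 = 0.9
~Q: Łukasiewicz ¬ gives 1 − 0.1 = 0.9
~S: Łukasiewicz ¬ gives 1 − 0.2 = 0.8
(~S \/ R) = max(0.8, 1) = 1
~(~S \/ R): Łukasiewicz ¬ gives 1 − 1 = 0
(Q \/ ~(~S \/ R)) = max(0.1, 0) = 0.1
(~Q -> (Q \/ ~(~S \/ R))): min(1, 1 − 0.9 + 0.1) = 0.2
(~Q /\ (~Q -> (Q \/ ~(~S \/ R)))) = min(0.9, 0.2) = 0.2
((S /\ Q) /\ (~Q /\ (~Q -> (Q \/ ~(~S \/ R))))) = min(0.1, 0.2) = 0.1
~R: Łukasiewicz ¬ gives 1 − 1 = 0
(((S /\ Q) /\ (~Q /\ (~Q -> (Q \/ ~(~S \/ R))))) \/ ~R) = max(0.1, 0) = 0.1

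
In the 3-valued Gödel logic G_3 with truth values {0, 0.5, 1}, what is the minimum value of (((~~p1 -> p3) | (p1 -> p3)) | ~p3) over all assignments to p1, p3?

The minimum is attained at p1 = 1, p3 = 0.5:
  ~p1: Gödel ¬ of 1 = 0 (operand ≠ 0)
  ~~p1: Gödel ¬ of 0 = 1 (operand is 0)
  (~~p1 -> p3): 1 > 0.5, so result = 0.5
  (p1 -> p3): 1 > 0.5, so result = 0.5
  ((~~p1 -> p3) | (p1 -> p3)) = max(0.5, 0.5) = 0.5
  ~p3: Gödel ¬ of 0.5 = 0 (operand ≠ 0)
  (((~~p1 -> p3) | (p1 -> p3)) | ~p3) = max(0.5, 0) = 0.5
Checking all 9 assignments confirms none give a value below 0.50.

0.50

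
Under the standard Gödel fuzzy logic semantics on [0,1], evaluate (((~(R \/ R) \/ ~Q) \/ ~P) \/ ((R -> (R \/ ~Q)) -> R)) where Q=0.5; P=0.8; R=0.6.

0.60

(R \/ R) = max(0.6, 0.6) = 0.6
~(R \/ R): Gödel ¬ of 0.6 = 0 (operand ≠ 0)
~Q: Gödel ¬ of 0.5 = 0 (operand ≠ 0)
(~(R \/ R) \/ ~Q) = max(0, 0) = 0
~P: Gödel ¬ of 0.8 = 0 (operand ≠ 0)
((~(R \/ R) \/ ~Q) \/ ~P) = max(0, 0) = 0
~Q: Gödel ¬ of 0.5 = 0 (operand ≠ 0)
(R \/ ~Q) = max(0.6, 0) = 0.6
(R -> (R \/ ~Q)): 0.6 ≤ 0.6, so result = 1
((R -> (R \/ ~Q)) -> R): 1 > 0.6, so result = 0.6
(((~(R \/ R) \/ ~Q) \/ ~P) \/ ((R -> (R \/ ~Q)) -> R)) = max(0, 0.6) = 0.6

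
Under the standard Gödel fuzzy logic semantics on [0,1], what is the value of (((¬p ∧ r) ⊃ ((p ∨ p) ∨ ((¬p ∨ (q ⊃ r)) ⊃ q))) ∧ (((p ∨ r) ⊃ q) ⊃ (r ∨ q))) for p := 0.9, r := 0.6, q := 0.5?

¬p: Gödel ¬ of 0.9 = 0 (operand ≠ 0)
(¬p ∧ r) = min(0, 0.6) = 0
(p ∨ p) = max(0.9, 0.9) = 0.9
¬p: Gödel ¬ of 0.9 = 0 (operand ≠ 0)
(q ⊃ r): 0.5 ≤ 0.6, so result = 1
(¬p ∨ (q ⊃ r)) = max(0, 1) = 1
((¬p ∨ (q ⊃ r)) ⊃ q): 1 > 0.5, so result = 0.5
((p ∨ p) ∨ ((¬p ∨ (q ⊃ r)) ⊃ q)) = max(0.9, 0.5) = 0.9
((¬p ∧ r) ⊃ ((p ∨ p) ∨ ((¬p ∨ (q ⊃ r)) ⊃ q))): 0 ≤ 0.9, so result = 1
(p ∨ r) = max(0.9, 0.6) = 0.9
((p ∨ r) ⊃ q): 0.9 > 0.5, so result = 0.5
(r ∨ q) = max(0.6, 0.5) = 0.6
(((p ∨ r) ⊃ q) ⊃ (r ∨ q)): 0.5 ≤ 0.6, so result = 1
(((¬p ∧ r) ⊃ ((p ∨ p) ∨ ((¬p ∨ (q ⊃ r)) ⊃ q))) ∧ (((p ∨ r) ⊃ q) ⊃ (r ∨ q))) = min(1, 1) = 1

1.00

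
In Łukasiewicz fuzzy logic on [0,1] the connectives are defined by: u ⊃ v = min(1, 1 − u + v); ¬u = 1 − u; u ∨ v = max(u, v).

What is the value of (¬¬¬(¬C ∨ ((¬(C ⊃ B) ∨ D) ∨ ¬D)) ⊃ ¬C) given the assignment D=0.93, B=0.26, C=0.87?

1.00

¬C: Łukasiewicz ¬ gives 1 − 0.87 = 0.13
(C ⊃ B): min(1, 1 − 0.87 + 0.26) = 0.39
¬(C ⊃ B): Łukasiewicz ¬ gives 1 − 0.39 = 0.61
(¬(C ⊃ B) ∨ D) = max(0.61, 0.93) = 0.93
¬D: Łukasiewicz ¬ gives 1 − 0.93 = 0.07
((¬(C ⊃ B) ∨ D) ∨ ¬D) = max(0.93, 0.07) = 0.93
(¬C ∨ ((¬(C ⊃ B) ∨ D) ∨ ¬D)) = max(0.13, 0.93) = 0.93
¬(¬C ∨ ((¬(C ⊃ B) ∨ D) ∨ ¬D)): Łukasiewicz ¬ gives 1 − 0.93 = 0.07
¬¬(¬C ∨ ((¬(C ⊃ B) ∨ D) ∨ ¬D)): Łukasiewicz ¬ gives 1 − 0.07 = 0.93
¬¬¬(¬C ∨ ((¬(C ⊃ B) ∨ D) ∨ ¬D)): Łukasiewicz ¬ gives 1 − 0.93 = 0.07
¬C: Łukasiewicz ¬ gives 1 − 0.87 = 0.13
(¬¬¬(¬C ∨ ((¬(C ⊃ B) ∨ D) ∨ ¬D)) ⊃ ¬C): min(1, 1 − 0.07 + 0.13) = 1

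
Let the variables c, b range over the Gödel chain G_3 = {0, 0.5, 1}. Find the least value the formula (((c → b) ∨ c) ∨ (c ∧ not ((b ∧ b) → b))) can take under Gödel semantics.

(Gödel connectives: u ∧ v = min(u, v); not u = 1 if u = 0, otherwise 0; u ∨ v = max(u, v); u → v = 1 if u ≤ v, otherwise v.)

The minimum is attained at c = 0.5, b = 0:
  (c → b): 0.5 > 0, so result = 0
  ((c → b) ∨ c) = max(0, 0.5) = 0.5
  (b ∧ b) = min(0, 0) = 0
  ((b ∧ b) → b): 0 ≤ 0, so result = 1
  not ((b ∧ b) → b): Gödel ¬ of 1 = 0 (operand ≠ 0)
  (c ∧ not ((b ∧ b) → b)) = min(0.5, 0) = 0
  (((c → b) ∨ c) ∨ (c ∧ not ((b ∧ b) → b))) = max(0.5, 0) = 0.5
Checking all 9 assignments confirms none give a value below 0.50.

0.50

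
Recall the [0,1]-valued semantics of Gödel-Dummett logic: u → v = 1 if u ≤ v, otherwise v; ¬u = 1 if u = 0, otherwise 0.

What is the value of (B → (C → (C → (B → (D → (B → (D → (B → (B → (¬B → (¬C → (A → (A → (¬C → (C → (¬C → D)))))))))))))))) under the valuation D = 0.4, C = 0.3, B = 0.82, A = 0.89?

¬B: Gödel ¬ of 0.82 = 0 (operand ≠ 0)
¬C: Gödel ¬ of 0.3 = 0 (operand ≠ 0)
¬C: Gödel ¬ of 0.3 = 0 (operand ≠ 0)
¬C: Gödel ¬ of 0.3 = 0 (operand ≠ 0)
(¬C → D): 0 ≤ 0.4, so result = 1
(C → (¬C → D)): 0.3 ≤ 1, so result = 1
(¬C → (C → (¬C → D))): 0 ≤ 1, so result = 1
(A → (¬C → (C → (¬C → D)))): 0.89 ≤ 1, so result = 1
(A → (A → (¬C → (C → (¬C → D))))): 0.89 ≤ 1, so result = 1
(¬C → (A → (A → (¬C → (C → (¬C → D)))))): 0 ≤ 1, so result = 1
(¬B → (¬C → (A → (A → (¬C → (C → (¬C → D))))))): 0 ≤ 1, so result = 1
(B → (¬B → (¬C → (A → (A → (¬C → (C → (¬C → D)))))))): 0.82 ≤ 1, so result = 1
(B → (B → (¬B → (¬C → (A → (A → (¬C → (C → (¬C → D))))))))): 0.82 ≤ 1, so result = 1
(D → (B → (B → (¬B → (¬C → (A → (A → (¬C → (C → (¬C → D)))))))))): 0.4 ≤ 1, so result = 1
(B → (D → (B → (B → (¬B → (¬C → (A → (A → (¬C → (C → (¬C → D))))))))))): 0.82 ≤ 1, so result = 1
(D → (B → (D → (B → (B → (¬B → (¬C → (A → (A → (¬C → (C → (¬C → D)))))))))))): 0.4 ≤ 1, so result = 1
(B → (D → (B → (D → (B → (B → (¬B → (¬C → (A → (A → (¬C → (C → (¬C → D))))))))))))): 0.82 ≤ 1, so result = 1
(C → (B → (D → (B → (D → (B → (B → (¬B → (¬C → (A → (A → (¬C → (C → (¬C → D)))))))))))))): 0.3 ≤ 1, so result = 1
(C → (C → (B → (D → (B → (D → (B → (B → (¬B → (¬C → (A → (A → (¬C → (C → (¬C → D))))))))))))))): 0.3 ≤ 1, so result = 1
(B → (C → (C → (B → (D → (B → (D → (B → (B → (¬B → (¬C → (A → (A → (¬C → (C → (¬C → D)))))))))))))))): 0.82 ≤ 1, so result = 1

1.00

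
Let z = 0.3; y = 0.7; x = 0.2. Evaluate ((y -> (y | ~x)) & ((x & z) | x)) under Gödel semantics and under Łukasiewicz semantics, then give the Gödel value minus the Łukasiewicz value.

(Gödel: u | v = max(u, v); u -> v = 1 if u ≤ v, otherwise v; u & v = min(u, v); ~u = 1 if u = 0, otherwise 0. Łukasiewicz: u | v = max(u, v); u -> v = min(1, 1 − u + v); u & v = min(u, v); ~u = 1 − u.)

Gödel evaluation:
  ~x: Gödel ¬ of 0.2 = 0 (operand ≠ 0)
  (y | ~x) = max(0.7, 0) = 0.7
  (y -> (y | ~x)): 0.7 ≤ 0.7, so result = 1
  (x & z) = min(0.2, 0.3) = 0.2
  ((x & z) | x) = max(0.2, 0.2) = 0.2
  ((y -> (y | ~x)) & ((x & z) | x)) = min(1, 0.2) = 0.2
  Gödel value = 0.2
Łukasiewicz evaluation:
  ~x: Łukasiewicz ¬ gives 1 − 0.2 = 0.8
  (y | ~x) = max(0.7, 0.8) = 0.8
  (y -> (y | ~x)): min(1, 1 − 0.7 + 0.8) = 1
  (x & z) = min(0.2, 0.3) = 0.2
  ((x & z) | x) = max(0.2, 0.2) = 0.2
  ((y -> (y | ~x)) & ((x & z) | x)) = min(1, 0.2) = 0.2
  Łukasiewicz value = 0.2
Difference: 0.2 − 0.2 = 0.00

0.00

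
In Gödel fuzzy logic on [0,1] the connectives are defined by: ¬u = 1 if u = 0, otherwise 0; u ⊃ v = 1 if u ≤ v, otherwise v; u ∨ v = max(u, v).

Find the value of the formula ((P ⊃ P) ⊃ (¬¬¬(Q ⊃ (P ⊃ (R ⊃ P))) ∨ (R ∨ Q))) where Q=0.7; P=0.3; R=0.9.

0.90

(P ⊃ P): 0.3 ≤ 0.3, so result = 1
(R ⊃ P): 0.9 > 0.3, so result = 0.3
(P ⊃ (R ⊃ P)): 0.3 ≤ 0.3, so result = 1
(Q ⊃ (P ⊃ (R ⊃ P))): 0.7 ≤ 1, so result = 1
¬(Q ⊃ (P ⊃ (R ⊃ P))): Gödel ¬ of 1 = 0 (operand ≠ 0)
¬¬(Q ⊃ (P ⊃ (R ⊃ P))): Gödel ¬ of 0 = 1 (operand is 0)
¬¬¬(Q ⊃ (P ⊃ (R ⊃ P))): Gödel ¬ of 1 = 0 (operand ≠ 0)
(R ∨ Q) = max(0.9, 0.7) = 0.9
(¬¬¬(Q ⊃ (P ⊃ (R ⊃ P))) ∨ (R ∨ Q)) = max(0, 0.9) = 0.9
((P ⊃ P) ⊃ (¬¬¬(Q ⊃ (P ⊃ (R ⊃ P))) ∨ (R ∨ Q))): 1 > 0.9, so result = 0.9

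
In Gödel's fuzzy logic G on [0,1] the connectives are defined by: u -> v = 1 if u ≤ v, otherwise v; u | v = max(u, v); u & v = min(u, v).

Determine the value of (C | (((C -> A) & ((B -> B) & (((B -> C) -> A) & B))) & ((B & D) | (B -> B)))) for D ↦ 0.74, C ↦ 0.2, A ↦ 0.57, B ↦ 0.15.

0.20

(C -> A): 0.2 ≤ 0.57, so result = 1
(B -> B): 0.15 ≤ 0.15, so result = 1
(B -> C): 0.15 ≤ 0.2, so result = 1
((B -> C) -> A): 1 > 0.57, so result = 0.57
(((B -> C) -> A) & B) = min(0.57, 0.15) = 0.15
((B -> B) & (((B -> C) -> A) & B)) = min(1, 0.15) = 0.15
((C -> A) & ((B -> B) & (((B -> C) -> A) & B))) = min(1, 0.15) = 0.15
(B & D) = min(0.15, 0.74) = 0.15
(B -> B): 0.15 ≤ 0.15, so result = 1
((B & D) | (B -> B)) = max(0.15, 1) = 1
(((C -> A) & ((B -> B) & (((B -> C) -> A) & B))) & ((B & D) | (B -> B))) = min(0.15, 1) = 0.15
(C | (((C -> A) & ((B -> B) & (((B -> C) -> A) & B))) & ((B & D) | (B -> B)))) = max(0.2, 0.15) = 0.2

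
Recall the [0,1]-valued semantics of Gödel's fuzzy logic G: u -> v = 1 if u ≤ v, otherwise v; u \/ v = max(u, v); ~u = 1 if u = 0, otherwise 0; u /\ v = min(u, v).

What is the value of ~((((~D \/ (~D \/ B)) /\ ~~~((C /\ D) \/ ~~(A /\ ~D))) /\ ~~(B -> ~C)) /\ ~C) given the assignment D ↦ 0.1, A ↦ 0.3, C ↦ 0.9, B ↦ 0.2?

~D: Gödel ¬ of 0.1 = 0 (operand ≠ 0)
~D: Gödel ¬ of 0.1 = 0 (operand ≠ 0)
(~D \/ B) = max(0, 0.2) = 0.2
(~D \/ (~D \/ B)) = max(0, 0.2) = 0.2
(C /\ D) = min(0.9, 0.1) = 0.1
~D: Gödel ¬ of 0.1 = 0 (operand ≠ 0)
(A /\ ~D) = min(0.3, 0) = 0
~(A /\ ~D): Gödel ¬ of 0 = 1 (operand is 0)
~~(A /\ ~D): Gödel ¬ of 1 = 0 (operand ≠ 0)
((C /\ D) \/ ~~(A /\ ~D)) = max(0.1, 0) = 0.1
~((C /\ D) \/ ~~(A /\ ~D)): Gödel ¬ of 0.1 = 0 (operand ≠ 0)
~~((C /\ D) \/ ~~(A /\ ~D)): Gödel ¬ of 0 = 1 (operand is 0)
~~~((C /\ D) \/ ~~(A /\ ~D)): Gödel ¬ of 1 = 0 (operand ≠ 0)
((~D \/ (~D \/ B)) /\ ~~~((C /\ D) \/ ~~(A /\ ~D))) = min(0.2, 0) = 0
~C: Gödel ¬ of 0.9 = 0 (operand ≠ 0)
(B -> ~C): 0.2 > 0, so result = 0
~(B -> ~C): Gödel ¬ of 0 = 1 (operand is 0)
~~(B -> ~C): Gödel ¬ of 1 = 0 (operand ≠ 0)
(((~D \/ (~D \/ B)) /\ ~~~((C /\ D) \/ ~~(A /\ ~D))) /\ ~~(B -> ~C)) = min(0, 0) = 0
~C: Gödel ¬ of 0.9 = 0 (operand ≠ 0)
((((~D \/ (~D \/ B)) /\ ~~~((C /\ D) \/ ~~(A /\ ~D))) /\ ~~(B -> ~C)) /\ ~C) = min(0, 0) = 0
~((((~D \/ (~D \/ B)) /\ ~~~((C /\ D) \/ ~~(A /\ ~D))) /\ ~~(B -> ~C)) /\ ~C): Gödel ¬ of 0 = 1 (operand is 0)

1.00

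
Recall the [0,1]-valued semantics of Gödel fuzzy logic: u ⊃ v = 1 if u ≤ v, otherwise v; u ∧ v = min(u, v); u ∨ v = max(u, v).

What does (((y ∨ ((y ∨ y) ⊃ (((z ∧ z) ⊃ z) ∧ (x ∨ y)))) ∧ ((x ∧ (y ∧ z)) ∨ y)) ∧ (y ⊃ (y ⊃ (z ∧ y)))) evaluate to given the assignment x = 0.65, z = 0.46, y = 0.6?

(y ∨ y) = max(0.6, 0.6) = 0.6
(z ∧ z) = min(0.46, 0.46) = 0.46
((z ∧ z) ⊃ z): 0.46 ≤ 0.46, so result = 1
(x ∨ y) = max(0.65, 0.6) = 0.65
(((z ∧ z) ⊃ z) ∧ (x ∨ y)) = min(1, 0.65) = 0.65
((y ∨ y) ⊃ (((z ∧ z) ⊃ z) ∧ (x ∨ y))): 0.6 ≤ 0.65, so result = 1
(y ∨ ((y ∨ y) ⊃ (((z ∧ z) ⊃ z) ∧ (x ∨ y)))) = max(0.6, 1) = 1
(y ∧ z) = min(0.6, 0.46) = 0.46
(x ∧ (y ∧ z)) = min(0.65, 0.46) = 0.46
((x ∧ (y ∧ z)) ∨ y) = max(0.46, 0.6) = 0.6
((y ∨ ((y ∨ y) ⊃ (((z ∧ z) ⊃ z) ∧ (x ∨ y)))) ∧ ((x ∧ (y ∧ z)) ∨ y)) = min(1, 0.6) = 0.6
(z ∧ y) = min(0.46, 0.6) = 0.46
(y ⊃ (z ∧ y)): 0.6 > 0.46, so result = 0.46
(y ⊃ (y ⊃ (z ∧ y))): 0.6 > 0.46, so result = 0.46
(((y ∨ ((y ∨ y) ⊃ (((z ∧ z) ⊃ z) ∧ (x ∨ y)))) ∧ ((x ∧ (y ∧ z)) ∨ y)) ∧ (y ⊃ (y ⊃ (z ∧ y)))) = min(0.6, 0.46) = 0.46

0.46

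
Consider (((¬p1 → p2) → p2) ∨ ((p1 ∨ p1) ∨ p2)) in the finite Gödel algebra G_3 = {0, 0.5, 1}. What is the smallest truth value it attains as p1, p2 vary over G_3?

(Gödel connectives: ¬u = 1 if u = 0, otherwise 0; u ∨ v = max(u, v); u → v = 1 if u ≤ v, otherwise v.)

The minimum is attained at p1 = 0.5, p2 = 0:
  ¬p1: Gödel ¬ of 0.5 = 0 (operand ≠ 0)
  (¬p1 → p2): 0 ≤ 0, so result = 1
  ((¬p1 → p2) → p2): 1 > 0, so result = 0
  (p1 ∨ p1) = max(0.5, 0.5) = 0.5
  ((p1 ∨ p1) ∨ p2) = max(0.5, 0) = 0.5
  (((¬p1 → p2) → p2) ∨ ((p1 ∨ p1) ∨ p2)) = max(0, 0.5) = 0.5
Checking all 9 assignments confirms none give a value below 0.50.

0.50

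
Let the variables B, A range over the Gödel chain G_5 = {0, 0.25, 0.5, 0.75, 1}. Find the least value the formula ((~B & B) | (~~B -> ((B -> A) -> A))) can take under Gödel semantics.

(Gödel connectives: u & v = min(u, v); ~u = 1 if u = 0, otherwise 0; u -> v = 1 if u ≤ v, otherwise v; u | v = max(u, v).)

0.25

The minimum is attained at B = 0.25, A = 0.25:
  ~B: Gödel ¬ of 0.25 = 0 (operand ≠ 0)
  (~B & B) = min(0, 0.25) = 0
  ~B: Gödel ¬ of 0.25 = 0 (operand ≠ 0)
  ~~B: Gödel ¬ of 0 = 1 (operand is 0)
  (B -> A): 0.25 ≤ 0.25, so result = 1
  ((B -> A) -> A): 1 > 0.25, so result = 0.25
  (~~B -> ((B -> A) -> A)): 1 > 0.25, so result = 0.25
  ((~B & B) | (~~B -> ((B -> A) -> A))) = max(0, 0.25) = 0.25
Checking all 25 assignments confirms none give a value below 0.25.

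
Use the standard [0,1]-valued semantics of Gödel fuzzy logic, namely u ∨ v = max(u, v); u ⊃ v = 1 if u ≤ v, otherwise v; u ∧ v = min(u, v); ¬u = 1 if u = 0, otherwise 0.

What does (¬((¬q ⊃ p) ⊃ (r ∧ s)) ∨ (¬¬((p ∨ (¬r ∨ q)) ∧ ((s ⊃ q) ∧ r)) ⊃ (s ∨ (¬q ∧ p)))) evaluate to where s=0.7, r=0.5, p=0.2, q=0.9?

0.70

¬q: Gödel ¬ of 0.9 = 0 (operand ≠ 0)
(¬q ⊃ p): 0 ≤ 0.2, so result = 1
(r ∧ s) = min(0.5, 0.7) = 0.5
((¬q ⊃ p) ⊃ (r ∧ s)): 1 > 0.5, so result = 0.5
¬((¬q ⊃ p) ⊃ (r ∧ s)): Gödel ¬ of 0.5 = 0 (operand ≠ 0)
¬r: Gödel ¬ of 0.5 = 0 (operand ≠ 0)
(¬r ∨ q) = max(0, 0.9) = 0.9
(p ∨ (¬r ∨ q)) = max(0.2, 0.9) = 0.9
(s ⊃ q): 0.7 ≤ 0.9, so result = 1
((s ⊃ q) ∧ r) = min(1, 0.5) = 0.5
((p ∨ (¬r ∨ q)) ∧ ((s ⊃ q) ∧ r)) = min(0.9, 0.5) = 0.5
¬((p ∨ (¬r ∨ q)) ∧ ((s ⊃ q) ∧ r)): Gödel ¬ of 0.5 = 0 (operand ≠ 0)
¬¬((p ∨ (¬r ∨ q)) ∧ ((s ⊃ q) ∧ r)): Gödel ¬ of 0 = 1 (operand is 0)
¬q: Gödel ¬ of 0.9 = 0 (operand ≠ 0)
(¬q ∧ p) = min(0, 0.2) = 0
(s ∨ (¬q ∧ p)) = max(0.7, 0) = 0.7
(¬¬((p ∨ (¬r ∨ q)) ∧ ((s ⊃ q) ∧ r)) ⊃ (s ∨ (¬q ∧ p))): 1 > 0.7, so result = 0.7
(¬((¬q ⊃ p) ⊃ (r ∧ s)) ∨ (¬¬((p ∨ (¬r ∨ q)) ∧ ((s ⊃ q) ∧ r)) ⊃ (s ∨ (¬q ∧ p)))) = max(0, 0.7) = 0.7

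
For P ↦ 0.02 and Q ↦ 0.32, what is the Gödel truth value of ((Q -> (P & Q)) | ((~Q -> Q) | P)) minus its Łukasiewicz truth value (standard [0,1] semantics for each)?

Gödel evaluation:
  (P & Q) = min(0.02, 0.32) = 0.02
  (Q -> (P & Q)): 0.32 > 0.02, so result = 0.02
  ~Q: Gödel ¬ of 0.32 = 0 (operand ≠ 0)
  (~Q -> Q): 0 ≤ 0.32, so result = 1
  ((~Q -> Q) | P) = max(1, 0.02) = 1
  ((Q -> (P & Q)) | ((~Q -> Q) | P)) = max(0.02, 1) = 1
  Gödel value = 1
Łukasiewicz evaluation:
  (P & Q) = min(0.02, 0.32) = 0.02
  (Q -> (P & Q)): min(1, 1 − 0.32 + 0.02) = 0.7
  ~Q: Łukasiewicz ¬ gives 1 − 0.32 = 0.68
  (~Q -> Q): min(1, 1 − 0.68 + 0.32) = 0.64
  ((~Q -> Q) | P) = max(0.64, 0.02) = 0.64
  ((Q -> (P & Q)) | ((~Q -> Q) | P)) = max(0.7, 0.64) = 0.7
  Łukasiewicz value = 0.7
Difference: 1 − 0.7 = 0.30

0.30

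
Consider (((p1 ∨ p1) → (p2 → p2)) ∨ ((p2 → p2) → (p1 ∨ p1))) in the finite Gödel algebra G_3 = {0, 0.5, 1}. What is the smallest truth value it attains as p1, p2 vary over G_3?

Every assignment gives 1. For instance at p1 = 0, p2 = 0:
  (p1 ∨ p1) = max(0, 0) = 0
  (p2 → p2): 0 ≤ 0, so result = 1
  ((p1 ∨ p1) → (p2 → p2)): 0 ≤ 1, so result = 1
  (p2 → p2): 0 ≤ 0, so result = 1
  (p1 ∨ p1) = max(0, 0) = 0
  ((p2 → p2) → (p1 ∨ p1)): 1 > 0, so result = 0
  (((p1 ∨ p1) → (p2 → p2)) ∨ ((p2 → p2) → (p1 ∨ p1))) = max(1, 0) = 1
All 9 assignments give value 1 — the formula is a G_3-tautology.

1.00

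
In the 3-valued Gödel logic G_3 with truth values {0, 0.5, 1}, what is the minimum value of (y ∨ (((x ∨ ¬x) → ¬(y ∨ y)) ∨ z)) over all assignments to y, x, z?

The minimum is attained at y = 0.5, x = 0, z = 0:
  ¬x: Gödel ¬ of 0 = 1 (operand is 0)
  (x ∨ ¬x) = max(0, 1) = 1
  (y ∨ y) = max(0.5, 0.5) = 0.5
  ¬(y ∨ y): Gödel ¬ of 0.5 = 0 (operand ≠ 0)
  ((x ∨ ¬x) → ¬(y ∨ y)): 1 > 0, so result = 0
  (((x ∨ ¬x) → ¬(y ∨ y)) ∨ z) = max(0, 0) = 0
  (y ∨ (((x ∨ ¬x) → ¬(y ∨ y)) ∨ z)) = max(0.5, 0) = 0.5
Checking all 27 assignments confirms none give a value below 0.50.

0.50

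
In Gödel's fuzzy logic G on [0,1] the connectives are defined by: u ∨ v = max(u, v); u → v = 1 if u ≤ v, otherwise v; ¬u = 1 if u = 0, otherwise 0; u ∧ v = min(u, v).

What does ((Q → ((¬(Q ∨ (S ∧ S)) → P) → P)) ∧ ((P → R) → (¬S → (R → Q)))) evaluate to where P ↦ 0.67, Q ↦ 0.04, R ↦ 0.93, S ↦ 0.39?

1.00

(S ∧ S) = min(0.39, 0.39) = 0.39
(Q ∨ (S ∧ S)) = max(0.04, 0.39) = 0.39
¬(Q ∨ (S ∧ S)): Gödel ¬ of 0.39 = 0 (operand ≠ 0)
(¬(Q ∨ (S ∧ S)) → P): 0 ≤ 0.67, so result = 1
((¬(Q ∨ (S ∧ S)) → P) → P): 1 > 0.67, so result = 0.67
(Q → ((¬(Q ∨ (S ∧ S)) → P) → P)): 0.04 ≤ 0.67, so result = 1
(P → R): 0.67 ≤ 0.93, so result = 1
¬S: Gödel ¬ of 0.39 = 0 (operand ≠ 0)
(R → Q): 0.93 > 0.04, so result = 0.04
(¬S → (R → Q)): 0 ≤ 0.04, so result = 1
((P → R) → (¬S → (R → Q))): 1 ≤ 1, so result = 1
((Q → ((¬(Q ∨ (S ∧ S)) → P) → P)) ∧ ((P → R) → (¬S → (R → Q)))) = min(1, 1) = 1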